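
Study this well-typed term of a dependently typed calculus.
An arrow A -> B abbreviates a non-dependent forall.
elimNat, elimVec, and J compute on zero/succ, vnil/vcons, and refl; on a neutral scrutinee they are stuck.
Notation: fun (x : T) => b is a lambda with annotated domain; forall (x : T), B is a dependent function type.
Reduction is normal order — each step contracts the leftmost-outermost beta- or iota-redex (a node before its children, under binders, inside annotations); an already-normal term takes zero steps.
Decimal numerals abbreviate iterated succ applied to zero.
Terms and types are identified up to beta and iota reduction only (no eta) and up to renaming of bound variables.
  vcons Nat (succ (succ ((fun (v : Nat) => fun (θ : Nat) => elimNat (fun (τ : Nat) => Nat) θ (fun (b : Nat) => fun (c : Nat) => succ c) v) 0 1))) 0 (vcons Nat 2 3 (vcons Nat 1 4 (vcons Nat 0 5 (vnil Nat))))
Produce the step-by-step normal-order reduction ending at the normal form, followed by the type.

normal-order reduction sequence:
  vcons Nat (succ (succ ((fun (v : Nat) => fun (θ : Nat) => elimNat (fun (τ : Nat) => Nat) θ (fun (b : Nat) => fun (c : Nat) => succ c) v) 0 1))) 0 (vcons Nat 2 3 (vcons Nat 1 4 (vcons Nat 0 5 (vnil Nat))))
  ~> vcons Nat (succ (succ ((fun (v : Nat) => elimNat (fun (θ : Nat) => Nat) v (fun (τ : Nat) => fun (b : Nat) => succ b) 0) 1))) 0 (vcons Nat 2 3 (vcons Nat 1 4 (vcons Nat 0 5 (vnil Nat))))
  ~> vcons Nat (succ (succ (elimNat (fun (v : Nat) => Nat) 1 (fun (θ : Nat) => fun (τ : Nat) => succ τ) 0))) 0 (vcons Nat 2 3 (vcons Nat 1 4 (vcons Nat 0 5 (vnil Nat))))
  ~> vcons Nat 3 0 (vcons Nat 2 3 (vcons Nat 1 4 (vcons Nat 0 5 (vnil Nat))))
inferred type:
  Vec Nat 4


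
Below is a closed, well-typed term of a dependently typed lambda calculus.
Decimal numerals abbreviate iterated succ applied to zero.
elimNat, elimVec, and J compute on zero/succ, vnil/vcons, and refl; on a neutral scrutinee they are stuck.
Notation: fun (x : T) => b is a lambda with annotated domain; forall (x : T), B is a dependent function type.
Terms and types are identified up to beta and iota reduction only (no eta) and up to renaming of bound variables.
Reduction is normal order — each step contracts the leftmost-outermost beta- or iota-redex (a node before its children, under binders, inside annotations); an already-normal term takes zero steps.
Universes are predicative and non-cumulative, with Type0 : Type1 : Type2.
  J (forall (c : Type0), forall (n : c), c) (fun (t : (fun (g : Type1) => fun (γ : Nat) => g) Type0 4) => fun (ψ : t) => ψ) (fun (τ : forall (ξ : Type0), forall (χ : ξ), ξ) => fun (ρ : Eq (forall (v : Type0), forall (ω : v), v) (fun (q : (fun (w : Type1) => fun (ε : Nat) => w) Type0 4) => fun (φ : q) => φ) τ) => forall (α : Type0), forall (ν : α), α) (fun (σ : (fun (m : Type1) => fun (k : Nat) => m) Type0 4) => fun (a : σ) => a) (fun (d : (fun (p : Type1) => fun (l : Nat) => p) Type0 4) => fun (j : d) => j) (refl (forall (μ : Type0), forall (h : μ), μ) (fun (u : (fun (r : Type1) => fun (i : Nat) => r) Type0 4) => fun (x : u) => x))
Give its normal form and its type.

normal form:
  fun (c : Type0) => fun (n : c) => n
inferred type:
  forall (c : Type0), forall (n : c), c


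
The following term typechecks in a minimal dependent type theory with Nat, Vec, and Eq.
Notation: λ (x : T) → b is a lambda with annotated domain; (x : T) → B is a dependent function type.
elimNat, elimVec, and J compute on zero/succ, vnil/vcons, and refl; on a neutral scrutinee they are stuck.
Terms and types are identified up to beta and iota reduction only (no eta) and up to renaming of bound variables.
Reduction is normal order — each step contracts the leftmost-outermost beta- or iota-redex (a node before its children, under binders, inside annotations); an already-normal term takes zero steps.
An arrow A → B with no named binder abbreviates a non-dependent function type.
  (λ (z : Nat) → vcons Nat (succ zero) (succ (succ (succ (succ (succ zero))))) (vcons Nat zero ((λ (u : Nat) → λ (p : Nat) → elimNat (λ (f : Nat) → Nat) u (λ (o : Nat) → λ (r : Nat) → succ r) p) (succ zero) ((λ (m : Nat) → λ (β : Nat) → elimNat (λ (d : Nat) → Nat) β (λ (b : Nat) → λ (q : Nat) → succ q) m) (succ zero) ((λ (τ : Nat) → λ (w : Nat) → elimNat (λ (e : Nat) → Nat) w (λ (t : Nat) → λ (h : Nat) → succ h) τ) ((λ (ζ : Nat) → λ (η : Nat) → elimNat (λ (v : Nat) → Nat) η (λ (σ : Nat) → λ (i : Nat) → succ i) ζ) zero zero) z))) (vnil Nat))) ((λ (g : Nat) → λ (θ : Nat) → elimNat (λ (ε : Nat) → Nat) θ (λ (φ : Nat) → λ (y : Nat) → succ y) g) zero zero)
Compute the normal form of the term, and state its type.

resulting normal form:
  vcons Nat (succ zero) (succ (succ (succ (succ (succ zero))))) (vcons Nat zero (succ (succ zero)) (vnil Nat))
inferred type:
  Vec Nat (succ (succ zero))
observation: the first redex contracted is a beta-redex; the normal form is reached in 22 normal-order steps.


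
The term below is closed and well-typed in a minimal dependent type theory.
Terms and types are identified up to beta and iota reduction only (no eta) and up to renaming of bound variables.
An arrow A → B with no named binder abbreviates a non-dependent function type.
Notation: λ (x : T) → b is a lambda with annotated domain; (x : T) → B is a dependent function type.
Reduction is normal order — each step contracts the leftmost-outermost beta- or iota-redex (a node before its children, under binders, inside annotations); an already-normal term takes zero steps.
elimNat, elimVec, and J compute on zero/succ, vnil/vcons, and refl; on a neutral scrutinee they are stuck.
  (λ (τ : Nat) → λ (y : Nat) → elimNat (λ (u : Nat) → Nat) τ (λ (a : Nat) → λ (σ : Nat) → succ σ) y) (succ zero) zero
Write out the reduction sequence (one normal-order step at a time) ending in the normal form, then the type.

normal-order reduction:
  (λ (τ : Nat) → λ (y : Nat) → elimNat (λ (u : Nat) → Nat) τ (λ (a : Nat) → λ (σ : Nat) → succ σ) y) (succ zero) zero
  ~> (λ (τ : Nat) → elimNat (λ (y : Nat) → Nat) (succ zero) (λ (u : Nat) → λ (a : Nat) → succ a) τ) zero
  ~> elimNat (λ (τ : Nat) → Nat) (succ zero) (λ (y : Nat) → λ (u : Nat) → succ u) zero
  ~> succ zero
the term's type:
  Nat


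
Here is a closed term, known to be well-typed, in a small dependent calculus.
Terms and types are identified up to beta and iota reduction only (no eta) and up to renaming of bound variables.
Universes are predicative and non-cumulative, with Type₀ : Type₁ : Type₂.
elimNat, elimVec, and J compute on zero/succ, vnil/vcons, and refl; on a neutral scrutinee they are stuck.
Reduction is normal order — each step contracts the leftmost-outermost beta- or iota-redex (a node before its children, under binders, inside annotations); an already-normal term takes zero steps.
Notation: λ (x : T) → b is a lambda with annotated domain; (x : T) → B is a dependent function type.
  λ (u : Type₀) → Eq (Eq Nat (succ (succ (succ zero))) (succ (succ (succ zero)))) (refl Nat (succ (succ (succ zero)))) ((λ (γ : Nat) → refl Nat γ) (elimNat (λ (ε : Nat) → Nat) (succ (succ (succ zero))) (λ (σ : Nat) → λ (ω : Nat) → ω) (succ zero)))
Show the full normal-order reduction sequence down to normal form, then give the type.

normal-order reduction sequence:
  λ (u : Type₀) → Eq (Eq Nat (succ (succ (succ zero))) (succ (succ (succ zero)))) (refl Nat (succ (succ (succ zero)))) ((λ (γ : Nat) → refl Nat γ) (elimNat (λ (ε : Nat) → Nat) (succ (succ (succ zero))) (λ (σ : Nat) → λ (ω : Nat) → ω) (succ zero)))
  ~> λ (u : Type₀) → Eq (Eq Nat (succ (succ (succ zero))) (succ (succ (succ zero)))) (refl Nat (succ (succ (succ zero)))) (refl Nat (elimNat (λ (γ : Nat) → Nat) (succ (succ (succ zero))) (λ (ε : Nat) → λ (σ : Nat) → σ) (succ zero)))
  ~> λ (u : Type₀) → Eq (Eq Nat (succ (succ (succ zero))) (succ (succ (succ zero)))) (refl Nat (succ (succ (succ zero)))) (refl Nat ((λ (γ : Nat) → λ (ε : Nat) → ε) zero (elimNat (λ (σ : Nat) → Nat) (succ (succ (succ zero))) (λ (ω : Nat) → λ (δ : Nat) → δ) zero)))
  ~> λ (u : Type₀) → Eq (Eq Nat (succ (succ (succ zero))) (succ (succ (succ zero)))) (refl Nat (succ (succ (succ zero)))) (refl Nat ((λ (γ : Nat) → γ) (elimNat (λ (ε : Nat) → Nat) (succ (succ (succ zero))) (λ (σ : Nat) → λ (ω : Nat) → ω) zero)))
  ~> λ (u : Type₀) → Eq (Eq Nat (succ (succ (succ zero))) (succ (succ (succ zero)))) (refl Nat (succ (succ (succ zero)))) (refl Nat (elimNat (λ (γ : Nat) → Nat) (succ (succ (succ zero))) (λ (ε : Nat) → λ (σ : Nat) → σ) zero))
  ~> λ (u : Type₀) → Eq (Eq Nat (succ (succ (succ zero))) (succ (succ (succ zero)))) (refl Nat (succ (succ (succ zero)))) (refl Nat (succ (succ (succ zero))))
the term's type:
  (u : Type₀) → Type₀


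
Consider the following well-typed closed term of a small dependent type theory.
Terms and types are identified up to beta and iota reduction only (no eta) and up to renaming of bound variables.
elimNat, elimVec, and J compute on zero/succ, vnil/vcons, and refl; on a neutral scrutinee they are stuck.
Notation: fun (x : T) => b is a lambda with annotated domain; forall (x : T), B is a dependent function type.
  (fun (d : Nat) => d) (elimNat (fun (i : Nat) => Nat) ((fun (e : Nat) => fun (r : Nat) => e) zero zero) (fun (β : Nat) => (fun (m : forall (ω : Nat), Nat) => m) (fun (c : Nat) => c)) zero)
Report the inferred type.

inferred type:
  Nat


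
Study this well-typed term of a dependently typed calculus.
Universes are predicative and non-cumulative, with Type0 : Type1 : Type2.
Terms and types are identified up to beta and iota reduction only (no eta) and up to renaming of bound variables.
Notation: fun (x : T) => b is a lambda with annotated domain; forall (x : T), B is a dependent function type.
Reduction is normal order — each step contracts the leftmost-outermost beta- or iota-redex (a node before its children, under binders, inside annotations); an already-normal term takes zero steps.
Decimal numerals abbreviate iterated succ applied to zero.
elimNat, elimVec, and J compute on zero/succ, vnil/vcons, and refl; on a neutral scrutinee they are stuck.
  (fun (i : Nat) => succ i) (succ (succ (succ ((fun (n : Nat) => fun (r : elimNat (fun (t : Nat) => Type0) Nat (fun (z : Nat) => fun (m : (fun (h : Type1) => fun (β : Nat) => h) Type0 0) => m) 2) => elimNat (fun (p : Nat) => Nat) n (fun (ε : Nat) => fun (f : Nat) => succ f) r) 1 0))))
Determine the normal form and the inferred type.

reduced normal form:
  5
type:
  Nat


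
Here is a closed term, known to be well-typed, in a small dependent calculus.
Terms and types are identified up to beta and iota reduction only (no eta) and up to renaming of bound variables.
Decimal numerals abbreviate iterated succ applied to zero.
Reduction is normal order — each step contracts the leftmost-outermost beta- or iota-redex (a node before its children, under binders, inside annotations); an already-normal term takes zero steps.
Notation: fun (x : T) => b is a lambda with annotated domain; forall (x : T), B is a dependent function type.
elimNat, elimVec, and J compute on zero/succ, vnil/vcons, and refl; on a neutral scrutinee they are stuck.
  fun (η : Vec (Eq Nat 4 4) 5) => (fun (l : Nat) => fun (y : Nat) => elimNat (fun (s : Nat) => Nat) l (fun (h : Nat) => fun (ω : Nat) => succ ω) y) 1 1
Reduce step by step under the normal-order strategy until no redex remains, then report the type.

normal-order reduction sequence:
  fun (η : Vec (Eq Nat 4 4) 5) => (fun (l : Nat) => fun (y : Nat) => elimNat (fun (s : Nat) => Nat) l (fun (h : Nat) => fun (ω : Nat) => succ ω) y) 1 1
  ~> fun (η : Vec (Eq Nat 4 4) 5) => (fun (l : Nat) => elimNat (fun (y : Nat) => Nat) 1 (fun (s : Nat) => fun (h : Nat) => succ h) l) 1
  ~> fun (η : Vec (Eq Nat 4 4) 5) => elimNat (fun (l : Nat) => Nat) 1 (fun (y : Nat) => fun (s : Nat) => succ s) 1
  ~> fun (η : Vec (Eq Nat 4 4) 5) => (fun (l : Nat) => fun (y : Nat) => succ y) 0 (elimNat (fun (s : Nat) => Nat) 1 (fun (h : Nat) => fun (ω : Nat) => succ ω) 0)
  ~> fun (η : Vec (Eq Nat 4 4) 5) => (fun (l : Nat) => succ l) (elimNat (fun (y : Nat) => Nat) 1 (fun (s : Nat) => fun (h : Nat) => succ h) 0)
  ~> fun (η : Vec (Eq Nat 4 4) 5) => succ (elimNat (fun (l : Nat) => Nat) 1 (fun (y : Nat) => fun (s : Nat) => succ s) 0)
  ~> fun (η : Vec (Eq Nat 4 4) 5) => 2
inferred type:
  forall (η : Vec (Eq Nat 4 4) 5), Nat


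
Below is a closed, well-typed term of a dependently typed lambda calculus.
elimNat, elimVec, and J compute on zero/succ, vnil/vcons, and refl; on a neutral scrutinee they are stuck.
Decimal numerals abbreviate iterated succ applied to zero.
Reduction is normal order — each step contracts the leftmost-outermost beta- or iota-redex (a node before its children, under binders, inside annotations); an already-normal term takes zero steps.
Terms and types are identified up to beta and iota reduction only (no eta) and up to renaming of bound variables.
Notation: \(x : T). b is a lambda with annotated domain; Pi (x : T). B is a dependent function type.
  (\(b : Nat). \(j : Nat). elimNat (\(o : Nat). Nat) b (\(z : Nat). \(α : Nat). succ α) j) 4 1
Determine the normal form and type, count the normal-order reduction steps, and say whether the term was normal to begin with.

normal form:
  5
inferred type:
  Nat
reduction steps (normal order): 6
term was already normal: no
first contracted redex: a beta-redex


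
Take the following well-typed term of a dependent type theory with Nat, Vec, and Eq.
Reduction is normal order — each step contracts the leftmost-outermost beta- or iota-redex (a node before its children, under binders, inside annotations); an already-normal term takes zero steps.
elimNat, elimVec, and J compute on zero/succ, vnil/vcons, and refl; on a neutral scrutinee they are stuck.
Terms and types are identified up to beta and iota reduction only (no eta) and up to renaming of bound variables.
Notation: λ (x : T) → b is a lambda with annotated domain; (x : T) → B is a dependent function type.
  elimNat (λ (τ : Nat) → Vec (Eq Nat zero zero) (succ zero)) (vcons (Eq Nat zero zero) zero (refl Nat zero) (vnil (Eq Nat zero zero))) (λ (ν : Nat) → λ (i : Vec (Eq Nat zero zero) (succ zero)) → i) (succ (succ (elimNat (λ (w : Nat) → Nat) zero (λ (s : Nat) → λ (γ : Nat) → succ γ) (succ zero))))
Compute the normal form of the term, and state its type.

resulting normal form:
  vcons (Eq Nat zero zero) zero (refl Nat zero) (vnil (Eq Nat zero zero))
type:
  Vec (Eq Nat zero zero) (succ zero)
observation: the first redex contracted is an elimNat iota-redex; the normal form is reached in 14 normal-order steps.


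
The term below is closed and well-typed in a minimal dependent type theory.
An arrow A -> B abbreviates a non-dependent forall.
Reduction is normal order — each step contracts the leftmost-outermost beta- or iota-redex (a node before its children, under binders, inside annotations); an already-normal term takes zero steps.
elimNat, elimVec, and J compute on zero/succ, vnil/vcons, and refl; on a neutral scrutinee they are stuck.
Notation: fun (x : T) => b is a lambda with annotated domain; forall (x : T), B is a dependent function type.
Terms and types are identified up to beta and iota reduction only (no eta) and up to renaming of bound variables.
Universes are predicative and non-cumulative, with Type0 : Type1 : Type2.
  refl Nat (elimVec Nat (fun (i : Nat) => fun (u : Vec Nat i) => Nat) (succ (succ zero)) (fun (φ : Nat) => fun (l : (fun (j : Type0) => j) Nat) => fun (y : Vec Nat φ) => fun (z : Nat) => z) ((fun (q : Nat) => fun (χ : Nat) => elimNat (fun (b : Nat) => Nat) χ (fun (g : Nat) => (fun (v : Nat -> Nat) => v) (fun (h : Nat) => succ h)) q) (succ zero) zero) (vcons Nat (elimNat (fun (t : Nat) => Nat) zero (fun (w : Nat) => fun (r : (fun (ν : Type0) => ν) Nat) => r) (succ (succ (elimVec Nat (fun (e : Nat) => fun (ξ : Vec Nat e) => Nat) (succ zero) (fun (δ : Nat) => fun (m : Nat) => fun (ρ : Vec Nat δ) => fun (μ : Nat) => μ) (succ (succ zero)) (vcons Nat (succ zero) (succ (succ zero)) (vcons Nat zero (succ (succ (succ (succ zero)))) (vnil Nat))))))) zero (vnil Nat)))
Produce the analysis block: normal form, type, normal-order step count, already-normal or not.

resulting normal form:
  refl Nat (succ (succ zero))
inferred type:
  Eq Nat (succ (succ zero)) (succ (succ zero))
reduction steps (normal order): 6
already normal: no
first redex: an elimVec iota-redex


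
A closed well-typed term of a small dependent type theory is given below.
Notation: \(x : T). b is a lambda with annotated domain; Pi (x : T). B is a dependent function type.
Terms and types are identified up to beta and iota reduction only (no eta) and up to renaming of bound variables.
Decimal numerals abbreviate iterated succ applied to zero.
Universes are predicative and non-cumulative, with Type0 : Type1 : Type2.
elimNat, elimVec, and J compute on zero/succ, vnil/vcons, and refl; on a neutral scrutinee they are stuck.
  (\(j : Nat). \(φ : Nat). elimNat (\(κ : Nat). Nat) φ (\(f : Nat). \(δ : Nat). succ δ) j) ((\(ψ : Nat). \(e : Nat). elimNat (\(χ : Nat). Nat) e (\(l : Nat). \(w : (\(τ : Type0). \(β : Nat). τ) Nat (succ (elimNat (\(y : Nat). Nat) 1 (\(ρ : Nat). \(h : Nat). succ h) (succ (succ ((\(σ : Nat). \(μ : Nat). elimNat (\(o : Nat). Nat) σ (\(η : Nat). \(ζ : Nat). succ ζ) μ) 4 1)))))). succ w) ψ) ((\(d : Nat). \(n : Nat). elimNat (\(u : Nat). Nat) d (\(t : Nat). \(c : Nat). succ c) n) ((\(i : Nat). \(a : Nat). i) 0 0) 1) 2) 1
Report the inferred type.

type:
  Nat


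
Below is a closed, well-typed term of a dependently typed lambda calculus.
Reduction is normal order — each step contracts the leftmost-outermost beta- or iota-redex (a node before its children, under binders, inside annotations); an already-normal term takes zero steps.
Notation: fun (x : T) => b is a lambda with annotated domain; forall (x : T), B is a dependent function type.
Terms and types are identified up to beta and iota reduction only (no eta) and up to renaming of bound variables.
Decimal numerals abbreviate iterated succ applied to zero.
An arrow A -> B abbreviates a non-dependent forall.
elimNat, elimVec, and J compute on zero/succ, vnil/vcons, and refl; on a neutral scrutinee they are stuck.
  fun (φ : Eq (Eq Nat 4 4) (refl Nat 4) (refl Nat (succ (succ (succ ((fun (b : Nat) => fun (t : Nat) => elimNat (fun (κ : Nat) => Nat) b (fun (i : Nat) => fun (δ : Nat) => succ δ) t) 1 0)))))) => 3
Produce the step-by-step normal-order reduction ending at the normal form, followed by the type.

normal-order reduction:
  fun (φ : Eq (Eq Nat 4 4) (refl Nat 4) (refl Nat (succ (succ (succ ((fun (b : Nat) => fun (t : Nat) => elimNat (fun (κ : Nat) => Nat) b (fun (i : Nat) => fun (δ : Nat) => succ δ) t) 1 0)))))) => 3
  ~> fun (φ : Eq (Eq Nat 4 4) (refl Nat 4) (refl Nat (succ (succ (succ ((fun (b : Nat) => elimNat (fun (t : Nat) => Nat) 1 (fun (κ : Nat) => fun (i : Nat) => succ i) b) 0)))))) => 3
  ~> fun (φ : Eq (Eq Nat 4 4) (refl Nat 4) (refl Nat (succ (succ (succ (elimNat (fun (b : Nat) => Nat) 1 (fun (t : Nat) => fun (κ : Nat) => succ κ) 0)))))) => 3
  ~> fun (φ : Eq (Eq Nat 4 4) (refl Nat 4) (refl Nat 4)) => 3
the term's type:
  Eq (Eq Nat 4 4) (refl Nat 4) (refl Nat 4) -> Nat


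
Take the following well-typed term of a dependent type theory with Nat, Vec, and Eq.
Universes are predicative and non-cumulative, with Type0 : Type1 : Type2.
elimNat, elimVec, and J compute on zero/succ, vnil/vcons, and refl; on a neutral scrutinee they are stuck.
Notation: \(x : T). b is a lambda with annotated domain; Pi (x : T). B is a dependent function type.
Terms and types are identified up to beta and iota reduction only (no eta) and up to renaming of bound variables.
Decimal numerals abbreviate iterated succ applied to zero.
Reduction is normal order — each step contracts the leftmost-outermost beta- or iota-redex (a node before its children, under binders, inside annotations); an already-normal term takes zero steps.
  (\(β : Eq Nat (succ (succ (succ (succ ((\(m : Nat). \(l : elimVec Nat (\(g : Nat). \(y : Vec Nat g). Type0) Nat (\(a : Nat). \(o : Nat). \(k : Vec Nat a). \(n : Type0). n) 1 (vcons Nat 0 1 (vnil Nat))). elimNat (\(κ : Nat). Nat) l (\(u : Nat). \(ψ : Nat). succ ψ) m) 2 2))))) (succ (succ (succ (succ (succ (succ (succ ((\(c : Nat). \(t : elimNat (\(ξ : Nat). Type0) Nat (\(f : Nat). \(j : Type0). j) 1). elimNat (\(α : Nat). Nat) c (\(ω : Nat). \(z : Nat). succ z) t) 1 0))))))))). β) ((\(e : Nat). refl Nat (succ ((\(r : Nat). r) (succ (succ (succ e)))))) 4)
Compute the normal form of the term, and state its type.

normal form:
  refl Nat 8
type:
  Eq Nat 8 8


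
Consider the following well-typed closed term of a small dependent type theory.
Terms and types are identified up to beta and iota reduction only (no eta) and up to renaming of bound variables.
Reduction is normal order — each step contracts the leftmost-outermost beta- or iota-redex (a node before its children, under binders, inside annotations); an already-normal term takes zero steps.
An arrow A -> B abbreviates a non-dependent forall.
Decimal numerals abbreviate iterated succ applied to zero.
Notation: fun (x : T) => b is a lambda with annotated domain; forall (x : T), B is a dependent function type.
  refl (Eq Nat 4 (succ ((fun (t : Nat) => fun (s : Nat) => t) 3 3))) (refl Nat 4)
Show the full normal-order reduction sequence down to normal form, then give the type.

normal-order reduction:
  refl (Eq Nat 4 (succ ((fun (t : Nat) => fun (s : Nat) => t) 3 3))) (refl Nat 4)
  ~> refl (Eq Nat 4 (succ ((fun (t : Nat) => 3) 3))) (refl Nat 4)
  ~> refl (Eq Nat 4 4) (refl Nat 4)
the term's type:
  Eq (Eq Nat 4 4) (refl Nat 4) (refl Nat 4)


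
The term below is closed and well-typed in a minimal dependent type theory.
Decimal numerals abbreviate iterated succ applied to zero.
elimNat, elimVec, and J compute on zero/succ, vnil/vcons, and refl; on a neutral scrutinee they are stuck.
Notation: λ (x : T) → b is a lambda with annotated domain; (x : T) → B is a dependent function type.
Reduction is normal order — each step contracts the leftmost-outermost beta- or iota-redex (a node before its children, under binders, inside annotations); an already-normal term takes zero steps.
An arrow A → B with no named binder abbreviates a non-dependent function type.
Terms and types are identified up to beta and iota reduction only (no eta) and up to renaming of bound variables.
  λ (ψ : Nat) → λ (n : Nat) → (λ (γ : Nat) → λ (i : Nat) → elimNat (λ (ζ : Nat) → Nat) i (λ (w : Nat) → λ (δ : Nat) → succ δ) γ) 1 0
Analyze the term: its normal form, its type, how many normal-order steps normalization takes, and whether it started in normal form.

normal form:
  λ (ψ : Nat) → λ (n : Nat) → 1
inferred type:
  Nat → Nat → Nat
steps to reach normal form (normal order): 6
started in normal form: no
first redex: a beta-redex


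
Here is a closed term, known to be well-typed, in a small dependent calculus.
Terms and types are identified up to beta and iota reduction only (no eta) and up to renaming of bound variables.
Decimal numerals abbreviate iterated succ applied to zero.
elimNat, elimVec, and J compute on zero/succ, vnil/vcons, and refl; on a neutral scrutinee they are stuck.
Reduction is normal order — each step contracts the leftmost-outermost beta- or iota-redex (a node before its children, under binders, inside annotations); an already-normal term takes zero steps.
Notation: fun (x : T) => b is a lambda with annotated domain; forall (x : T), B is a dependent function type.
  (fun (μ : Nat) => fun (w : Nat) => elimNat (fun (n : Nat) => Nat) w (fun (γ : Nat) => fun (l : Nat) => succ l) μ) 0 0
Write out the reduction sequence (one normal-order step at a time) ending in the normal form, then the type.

normal-order reduction:
  (fun (μ : Nat) => fun (w : Nat) => elimNat (fun (n : Nat) => Nat) w (fun (γ : Nat) => fun (l : Nat) => succ l) μ) 0 0
  ~> (fun (μ : Nat) => elimNat (fun (w : Nat) => Nat) μ (fun (n : Nat) => fun (γ : Nat) => succ γ) 0) 0
  ~> elimNat (fun (μ : Nat) => Nat) 0 (fun (w : Nat) => fun (n : Nat) => succ n) 0
  ~> 0
type:
  Nat


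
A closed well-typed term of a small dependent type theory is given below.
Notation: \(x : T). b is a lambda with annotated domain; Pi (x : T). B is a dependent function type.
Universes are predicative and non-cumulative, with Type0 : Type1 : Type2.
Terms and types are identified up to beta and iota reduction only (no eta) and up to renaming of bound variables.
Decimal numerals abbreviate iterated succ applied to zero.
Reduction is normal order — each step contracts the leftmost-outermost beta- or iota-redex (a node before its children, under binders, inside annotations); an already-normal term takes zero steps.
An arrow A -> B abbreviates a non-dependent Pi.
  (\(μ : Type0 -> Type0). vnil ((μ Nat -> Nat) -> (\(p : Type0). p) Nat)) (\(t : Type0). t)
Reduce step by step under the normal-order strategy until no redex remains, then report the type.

normal-order reduction:
  (\(μ : Type0 -> Type0). vnil ((μ Nat -> Nat) -> (\(p : Type0). p) Nat)) (\(t : Type0). t)
  ~> vnil (((\(μ : Type0). μ) Nat -> Nat) -> (\(p : Type0). p) Nat)
  ~> vnil ((Nat -> Nat) -> (\(μ : Type0). μ) Nat)
  ~> vnil ((Nat -> Nat) -> Nat)
the term's type:
  Vec ((Nat -> Nat) -> Nat) 0


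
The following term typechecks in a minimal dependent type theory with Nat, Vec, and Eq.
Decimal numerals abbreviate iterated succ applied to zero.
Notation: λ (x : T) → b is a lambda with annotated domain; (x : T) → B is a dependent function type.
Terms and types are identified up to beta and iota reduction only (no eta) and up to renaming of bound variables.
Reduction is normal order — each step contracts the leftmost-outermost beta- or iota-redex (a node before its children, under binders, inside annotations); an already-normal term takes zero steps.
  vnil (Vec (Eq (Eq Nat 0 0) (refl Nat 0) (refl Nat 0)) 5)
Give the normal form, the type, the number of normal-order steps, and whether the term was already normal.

normal form:
  vnil (Vec (Eq (Eq Nat 0 0) (refl Nat 0) (refl Nat 0)) 5)
inferred type:
  Vec (Vec (Eq (Eq Nat 0 0) (refl Nat 0) (refl Nat 0)) 5) 0
reduction steps (normal order): 0
term was already normal: yes


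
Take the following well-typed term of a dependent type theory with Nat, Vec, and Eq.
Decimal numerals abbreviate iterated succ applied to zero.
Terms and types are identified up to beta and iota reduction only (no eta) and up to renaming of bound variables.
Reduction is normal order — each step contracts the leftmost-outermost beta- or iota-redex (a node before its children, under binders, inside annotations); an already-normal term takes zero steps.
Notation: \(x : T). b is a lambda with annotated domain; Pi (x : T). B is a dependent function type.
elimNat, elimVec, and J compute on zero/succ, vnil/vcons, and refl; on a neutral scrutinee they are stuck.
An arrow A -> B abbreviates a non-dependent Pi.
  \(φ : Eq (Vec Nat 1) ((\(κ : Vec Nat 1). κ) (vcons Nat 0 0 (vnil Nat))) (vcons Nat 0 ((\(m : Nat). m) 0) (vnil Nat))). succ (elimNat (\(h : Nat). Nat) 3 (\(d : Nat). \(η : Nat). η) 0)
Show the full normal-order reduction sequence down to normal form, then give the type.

normal-order reduction sequence:
  \(φ : Eq (Vec Nat 1) ((\(κ : Vec Nat 1). κ) (vcons Nat 0 0 (vnil Nat))) (vcons Nat 0 ((\(m : Nat). m) 0) (vnil Nat))). succ (elimNat (\(h : Nat). Nat) 3 (\(d : Nat). \(η : Nat). η) 0)
  ~> \(φ : Eq (Vec Nat 1) (vcons Nat 0 0 (vnil Nat)) (vcons Nat 0 ((\(κ : Nat). κ) 0) (vnil Nat))). succ (elimNat (\(m : Nat). Nat) 3 (\(h : Nat). \(d : Nat). d) 0)
  ~> \(φ : Eq (Vec Nat 1) (vcons Nat 0 0 (vnil Nat)) (vcons Nat 0 0 (vnil Nat))). succ (elimNat (\(κ : Nat). Nat) 3 (\(m : Nat). \(h : Nat). h) 0)
  ~> \(φ : Eq (Vec Nat 1) (vcons Nat 0 0 (vnil Nat)) (vcons Nat 0 0 (vnil Nat))). 4
type:
  Eq (Vec Nat 1) (vcons Nat 0 0 (vnil Nat)) (vcons Nat 0 0 (vnil Nat)) -> Nat


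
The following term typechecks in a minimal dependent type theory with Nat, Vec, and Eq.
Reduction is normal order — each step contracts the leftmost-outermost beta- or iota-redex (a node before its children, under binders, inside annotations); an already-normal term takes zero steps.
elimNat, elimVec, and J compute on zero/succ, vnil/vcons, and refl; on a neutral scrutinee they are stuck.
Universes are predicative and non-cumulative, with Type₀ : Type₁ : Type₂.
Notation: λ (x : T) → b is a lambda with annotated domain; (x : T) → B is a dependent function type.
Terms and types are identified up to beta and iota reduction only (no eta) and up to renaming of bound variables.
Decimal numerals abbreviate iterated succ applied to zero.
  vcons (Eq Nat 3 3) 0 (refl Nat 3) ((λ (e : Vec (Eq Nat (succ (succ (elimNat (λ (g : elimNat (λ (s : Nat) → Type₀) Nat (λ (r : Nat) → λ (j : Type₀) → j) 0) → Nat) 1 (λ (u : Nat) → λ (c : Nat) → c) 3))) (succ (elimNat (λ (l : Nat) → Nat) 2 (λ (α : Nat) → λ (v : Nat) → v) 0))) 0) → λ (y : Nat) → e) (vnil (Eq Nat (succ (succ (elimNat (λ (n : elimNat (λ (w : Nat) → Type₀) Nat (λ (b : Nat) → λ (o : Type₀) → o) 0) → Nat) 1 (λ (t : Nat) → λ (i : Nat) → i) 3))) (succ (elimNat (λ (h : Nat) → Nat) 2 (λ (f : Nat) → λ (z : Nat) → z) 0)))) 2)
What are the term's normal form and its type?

resulting normal form:
  vcons (Eq Nat 3 3) 0 (refl Nat 3) (vnil (Eq Nat 3 3))
type:
  Vec (Eq Nat 3 3) 1


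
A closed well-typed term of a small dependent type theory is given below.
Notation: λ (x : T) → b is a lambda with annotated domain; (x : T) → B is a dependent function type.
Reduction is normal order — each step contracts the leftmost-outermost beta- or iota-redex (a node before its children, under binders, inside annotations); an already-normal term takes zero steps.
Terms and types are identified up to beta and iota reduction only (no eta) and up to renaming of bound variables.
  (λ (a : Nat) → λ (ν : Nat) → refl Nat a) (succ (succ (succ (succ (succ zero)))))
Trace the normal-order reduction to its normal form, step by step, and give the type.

normal-order reduction sequence:
  (λ (a : Nat) → λ (ν : Nat) → refl Nat a) (succ (succ (succ (succ (succ zero)))))
  ~> λ (a : Nat) → refl Nat (succ (succ (succ (succ (succ zero)))))
the term's type:
  (a : Nat) → Eq Nat (succ (succ (succ (succ (succ zero))))) (succ (succ (succ (succ (succ zero)))))


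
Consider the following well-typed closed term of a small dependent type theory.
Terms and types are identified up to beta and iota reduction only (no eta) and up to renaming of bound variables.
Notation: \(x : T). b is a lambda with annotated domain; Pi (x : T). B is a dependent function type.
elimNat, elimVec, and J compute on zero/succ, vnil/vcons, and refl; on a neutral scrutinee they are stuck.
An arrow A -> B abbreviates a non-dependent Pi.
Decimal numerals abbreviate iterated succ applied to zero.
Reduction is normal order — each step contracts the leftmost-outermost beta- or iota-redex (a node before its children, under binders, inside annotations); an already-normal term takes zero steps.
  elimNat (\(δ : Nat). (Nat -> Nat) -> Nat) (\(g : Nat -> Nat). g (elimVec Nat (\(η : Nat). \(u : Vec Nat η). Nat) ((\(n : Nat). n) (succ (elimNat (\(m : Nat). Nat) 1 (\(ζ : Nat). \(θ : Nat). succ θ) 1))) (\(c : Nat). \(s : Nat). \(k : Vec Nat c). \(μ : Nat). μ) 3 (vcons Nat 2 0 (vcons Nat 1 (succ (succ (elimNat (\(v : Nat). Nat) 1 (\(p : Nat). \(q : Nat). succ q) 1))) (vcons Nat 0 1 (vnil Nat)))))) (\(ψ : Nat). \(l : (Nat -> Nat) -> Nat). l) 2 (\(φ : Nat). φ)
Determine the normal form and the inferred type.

reduced normal form:
  3
inferred type:
  Nat


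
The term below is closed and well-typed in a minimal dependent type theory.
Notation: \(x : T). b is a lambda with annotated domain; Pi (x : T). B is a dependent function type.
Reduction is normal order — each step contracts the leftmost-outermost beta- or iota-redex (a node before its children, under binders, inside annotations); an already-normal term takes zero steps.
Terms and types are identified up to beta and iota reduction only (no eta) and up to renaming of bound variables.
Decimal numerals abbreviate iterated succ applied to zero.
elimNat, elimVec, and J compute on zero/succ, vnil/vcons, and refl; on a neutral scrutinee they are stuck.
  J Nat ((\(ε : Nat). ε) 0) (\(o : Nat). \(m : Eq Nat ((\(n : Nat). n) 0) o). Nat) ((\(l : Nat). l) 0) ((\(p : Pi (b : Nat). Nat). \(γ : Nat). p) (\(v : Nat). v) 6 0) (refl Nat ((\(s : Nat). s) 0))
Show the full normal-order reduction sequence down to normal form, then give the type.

reduction (normal order):
  J Nat ((\(ε : Nat). ε) 0) (\(o : Nat). \(m : Eq Nat ((\(n : Nat). n) 0) o). Nat) ((\(l : Nat). l) 0) ((\(p : Pi (b : Nat). Nat). \(γ : Nat). p) (\(v : Nat). v) 6 0) (refl Nat ((\(s : Nat). s) 0))
  ~> (\(ε : Nat). ε) 0
  ~> 0
inferred type:
  Nat


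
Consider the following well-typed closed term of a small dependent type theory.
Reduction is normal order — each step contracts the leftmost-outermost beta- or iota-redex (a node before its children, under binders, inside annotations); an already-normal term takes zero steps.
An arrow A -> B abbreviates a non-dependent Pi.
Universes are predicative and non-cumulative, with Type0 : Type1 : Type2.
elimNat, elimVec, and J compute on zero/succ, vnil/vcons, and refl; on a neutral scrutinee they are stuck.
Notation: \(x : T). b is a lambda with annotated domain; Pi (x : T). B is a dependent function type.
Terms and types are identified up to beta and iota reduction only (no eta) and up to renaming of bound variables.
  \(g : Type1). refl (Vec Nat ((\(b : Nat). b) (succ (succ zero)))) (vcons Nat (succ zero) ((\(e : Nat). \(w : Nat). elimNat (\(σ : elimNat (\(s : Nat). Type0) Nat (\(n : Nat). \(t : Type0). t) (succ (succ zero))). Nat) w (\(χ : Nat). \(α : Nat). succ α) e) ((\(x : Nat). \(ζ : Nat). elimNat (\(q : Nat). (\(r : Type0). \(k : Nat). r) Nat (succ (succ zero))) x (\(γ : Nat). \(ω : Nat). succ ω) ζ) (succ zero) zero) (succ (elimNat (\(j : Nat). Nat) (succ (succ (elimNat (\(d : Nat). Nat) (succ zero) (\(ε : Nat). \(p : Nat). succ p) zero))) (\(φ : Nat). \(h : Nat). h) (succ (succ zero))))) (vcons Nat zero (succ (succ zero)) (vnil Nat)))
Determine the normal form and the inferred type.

reduced normal form:
  \(g : Type1). refl (Vec Nat (succ (succ zero))) (vcons Nat (succ zero) (succ (succ (succ (succ (succ zero))))) (vcons Nat zero (succ (succ zero)) (vnil Nat)))
inferred type:
  Type1 -> Eq (Vec Nat (succ (succ zero))) (vcons Nat (succ zero) (succ (succ (succ (succ (succ zero))))) (vcons Nat zero (succ (succ zero)) (vnil Nat))) (vcons Nat (succ zero) (succ (succ (succ (succ (succ zero))))) (vcons Nat zero (succ (succ zero)) (vnil Nat)))


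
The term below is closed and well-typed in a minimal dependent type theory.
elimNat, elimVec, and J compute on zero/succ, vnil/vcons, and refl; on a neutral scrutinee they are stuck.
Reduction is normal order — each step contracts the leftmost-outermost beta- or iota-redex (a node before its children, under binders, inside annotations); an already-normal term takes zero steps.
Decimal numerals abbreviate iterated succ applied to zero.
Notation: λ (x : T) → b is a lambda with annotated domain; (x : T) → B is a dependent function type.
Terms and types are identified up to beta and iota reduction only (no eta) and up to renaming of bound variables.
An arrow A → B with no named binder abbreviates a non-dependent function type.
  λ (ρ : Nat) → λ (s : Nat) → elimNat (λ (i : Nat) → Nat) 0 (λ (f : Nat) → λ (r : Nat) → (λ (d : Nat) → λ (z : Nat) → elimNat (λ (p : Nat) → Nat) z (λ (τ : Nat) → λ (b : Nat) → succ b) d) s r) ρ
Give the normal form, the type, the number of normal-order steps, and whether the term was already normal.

normal form:
  λ (ρ : Nat) → λ (s : Nat) → elimNat (λ (i : Nat) → Nat) 0 (λ (f : Nat) → λ (r : Nat) → elimNat (λ (d : Nat) → Nat) r (λ (z : Nat) → λ (p : Nat) → succ p) s) ρ
type:
  Nat → Nat → Nat
steps to reach normal form (normal order): 2
already normal: no
first contracted redex: a beta-redex


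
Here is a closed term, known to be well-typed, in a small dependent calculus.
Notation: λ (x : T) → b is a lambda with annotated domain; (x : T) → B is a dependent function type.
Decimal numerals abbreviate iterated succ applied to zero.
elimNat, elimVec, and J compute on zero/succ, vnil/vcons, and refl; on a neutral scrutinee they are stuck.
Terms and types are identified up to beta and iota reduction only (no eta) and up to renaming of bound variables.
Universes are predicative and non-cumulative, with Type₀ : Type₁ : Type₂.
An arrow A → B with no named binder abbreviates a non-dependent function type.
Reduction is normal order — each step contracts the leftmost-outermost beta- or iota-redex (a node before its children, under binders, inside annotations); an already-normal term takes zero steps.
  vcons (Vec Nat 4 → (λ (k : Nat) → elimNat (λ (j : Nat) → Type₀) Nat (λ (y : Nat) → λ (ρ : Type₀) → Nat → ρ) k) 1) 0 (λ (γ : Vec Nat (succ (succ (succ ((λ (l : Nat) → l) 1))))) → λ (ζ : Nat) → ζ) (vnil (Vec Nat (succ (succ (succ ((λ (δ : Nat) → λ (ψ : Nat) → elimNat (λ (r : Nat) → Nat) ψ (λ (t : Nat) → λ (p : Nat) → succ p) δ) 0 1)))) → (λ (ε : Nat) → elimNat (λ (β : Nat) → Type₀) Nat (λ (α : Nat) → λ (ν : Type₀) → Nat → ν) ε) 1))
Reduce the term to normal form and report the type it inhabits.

reduced normal form:
  vcons (Vec Nat 4 → Nat → Nat) 0 (λ (k : Vec Nat 4) → λ (j : Nat) → j) (vnil (Vec Nat 4 → Nat → Nat))
the term's type:
  Vec (Vec Nat 4 → Nat → Nat) 1
observation: reduction starts at a beta-redex, and 14 normal-order steps reach the normal form.


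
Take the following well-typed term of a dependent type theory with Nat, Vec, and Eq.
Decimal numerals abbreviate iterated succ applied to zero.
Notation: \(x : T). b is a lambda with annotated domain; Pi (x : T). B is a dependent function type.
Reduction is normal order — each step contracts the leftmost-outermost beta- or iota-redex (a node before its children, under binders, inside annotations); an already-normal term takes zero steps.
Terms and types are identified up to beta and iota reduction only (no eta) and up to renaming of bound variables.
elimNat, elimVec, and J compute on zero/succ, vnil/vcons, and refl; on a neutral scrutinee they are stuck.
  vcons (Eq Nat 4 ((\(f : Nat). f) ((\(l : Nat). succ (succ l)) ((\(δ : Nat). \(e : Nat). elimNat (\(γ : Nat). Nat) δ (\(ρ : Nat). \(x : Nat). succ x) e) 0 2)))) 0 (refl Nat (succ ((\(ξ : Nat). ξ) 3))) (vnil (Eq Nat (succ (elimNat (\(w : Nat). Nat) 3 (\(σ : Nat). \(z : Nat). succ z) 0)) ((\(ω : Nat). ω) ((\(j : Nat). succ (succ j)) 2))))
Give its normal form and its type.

normal form:
  vcons (Eq Nat 4 4) 0 (refl Nat 4) (vnil (Eq Nat 4 4))
inferred type:
  Vec (Eq Nat 4 4) 1


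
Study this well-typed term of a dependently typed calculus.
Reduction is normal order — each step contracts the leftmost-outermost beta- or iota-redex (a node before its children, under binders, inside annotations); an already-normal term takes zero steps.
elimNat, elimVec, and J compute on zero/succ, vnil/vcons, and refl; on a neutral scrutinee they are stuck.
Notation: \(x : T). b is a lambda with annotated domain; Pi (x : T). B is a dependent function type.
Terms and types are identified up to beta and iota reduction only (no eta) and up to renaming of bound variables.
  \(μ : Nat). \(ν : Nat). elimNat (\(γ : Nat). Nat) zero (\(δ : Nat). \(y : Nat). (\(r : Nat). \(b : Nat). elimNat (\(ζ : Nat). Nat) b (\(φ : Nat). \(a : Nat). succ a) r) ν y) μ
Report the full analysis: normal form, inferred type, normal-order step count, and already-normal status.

resulting normal form:
  \(μ : Nat). \(ν : Nat). elimNat (\(γ : Nat). Nat) zero (\(δ : Nat). \(y : Nat). elimNat (\(r : Nat). Nat) y (\(b : Nat). \(ζ : Nat). succ ζ) ν) μ
inferred type:
  Pi (μ : Nat). Pi (ν : Nat). Nat
normal-order step count: 2
already normal: no
first redex: a beta-redex
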